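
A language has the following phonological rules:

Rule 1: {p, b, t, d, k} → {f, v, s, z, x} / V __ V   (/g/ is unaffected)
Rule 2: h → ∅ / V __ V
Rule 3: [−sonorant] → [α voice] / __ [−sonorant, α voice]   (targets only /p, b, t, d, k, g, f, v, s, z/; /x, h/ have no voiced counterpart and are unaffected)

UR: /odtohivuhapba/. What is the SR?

ottoivuabba

Rule 1 (intervocalic spirantization): no segment meets the environment; /odtohivuhapba/ is unchanged.
Rule 2 (intervocalic h-deletion): /h/ occurs between vowels /o/ and /i/, so it deletes. /h/ occurs between vowels /u/ and /a/, so it deletes. /odtohivuhapba/ → odtoivuapba.
Rule 3 (regressive voicing assimilation): /d/ precedes the voiceless obstruent /t/, so it devoices to [t] by assimilation. /p/ precedes the voiced obstruent /b/, so it voices to [b] by assimilation. /odtoivuapba/ → ottoivuabba.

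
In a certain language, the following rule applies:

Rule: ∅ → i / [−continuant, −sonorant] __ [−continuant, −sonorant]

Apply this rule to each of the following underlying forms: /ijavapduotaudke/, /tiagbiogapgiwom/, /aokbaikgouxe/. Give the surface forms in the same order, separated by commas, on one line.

/ijavapduotaudke/: /p/ and /d/ form a stop–stop cluster, so [i] is inserted between them. /d/ and /k/ form a stop–stop cluster, so [i] is inserted between them. → [ijavapiduotaudike].
/tiagbiogapgiwom/: /g/ and /b/ form a stop–stop cluster, so [i] is inserted between them. /p/ and /g/ form a stop–stop cluster, so [i] is inserted between them. → [tiagibiogapigiwom].
/aokbaikgouxe/: /k/ and /b/ form a stop–stop cluster, so [i] is inserted between them. /k/ and /g/ form a stop–stop cluster, so [i] is inserted between them. → [aokibaikigouxe].

ijavapiduotaudike, tiagibiogapigiwom, aokibaikigouxe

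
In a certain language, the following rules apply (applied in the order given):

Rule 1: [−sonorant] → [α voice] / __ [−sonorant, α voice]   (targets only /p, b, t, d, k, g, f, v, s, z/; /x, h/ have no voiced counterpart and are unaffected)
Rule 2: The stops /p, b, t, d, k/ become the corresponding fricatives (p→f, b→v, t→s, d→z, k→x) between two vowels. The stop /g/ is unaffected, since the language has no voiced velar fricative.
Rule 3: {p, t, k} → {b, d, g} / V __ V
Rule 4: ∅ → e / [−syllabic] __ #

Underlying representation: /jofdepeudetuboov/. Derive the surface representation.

jovdefeuzesuvoove

Rule 1 (regressive voicing assimilation): /f/ precedes the voiced obstruent /d/, so it voices to [v] by assimilation. /jofdepeudetuboov/ → jovdepeudetuboov.
Rule 2 (intervocalic spirantization): /p/ is a stop between vowels /e/ and /e/, so it spirantizes to the fricative [f]. /d/ is a stop between vowels /u/ and /e/, so it spirantizes to the fricative [z]. /t/ is a stop between vowels /e/ and /u/, so it spirantizes to the fricative [s]. /b/ is a stop between vowels /u/ and /o/, so it spirantizes to the fricative [v]. /jovdepeudetuboov/ → jovdefeuzesuvoov.
Rule 3 (intervocalic voicing): no segment meets the environment; /jovdefeuzesuvoov/ is unchanged.
Rule 4 (final e-epenthesis): the form ends in the consonant /v/, so [e] is inserted word-finally. /jovdefeuzesuvoov/ → jovdefeuzesuvoove.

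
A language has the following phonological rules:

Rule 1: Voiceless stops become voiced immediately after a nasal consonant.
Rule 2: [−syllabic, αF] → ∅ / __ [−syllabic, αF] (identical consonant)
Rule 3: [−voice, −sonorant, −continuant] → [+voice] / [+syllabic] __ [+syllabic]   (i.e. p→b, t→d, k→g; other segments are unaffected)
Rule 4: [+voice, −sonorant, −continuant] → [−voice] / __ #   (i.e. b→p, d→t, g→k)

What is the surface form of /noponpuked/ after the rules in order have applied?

Rule 1 (post-nasal voicing): /p/ is a voiceless stop immediately after the nasal /n/, so it voices to [b]. /noponpuked/ → noponbuked.
Rule 2 (degemination): no segment meets the environment; /noponbuked/ is unchanged.
Rule 3 (intervocalic voicing): /p/ is a voiceless stop between vowels /o/ and /o/, so it voices to [b]. /k/ is a voiceless stop between vowels /u/ and /e/, so it voices to [g]. /noponbuked/ → nobonbuged.
Rule 4 (final devoicing): /d/ is a voiced stop in word-final position, so it devoices to [t]. /nobonbuged/ → nobonbuget.

nobonbuget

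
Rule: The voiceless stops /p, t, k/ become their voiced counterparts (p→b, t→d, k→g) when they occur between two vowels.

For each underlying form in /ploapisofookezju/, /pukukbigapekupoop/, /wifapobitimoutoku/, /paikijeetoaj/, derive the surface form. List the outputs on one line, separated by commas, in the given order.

ploabisofoogezju, pugukbigabeguboop, wifabobidimoudogu, paigijeedoaj

/ploapisofookezju/: /p/ is a voiceless stop between vowels /a/ and /i/, so it voices to [b]. /k/ is a voiceless stop between vowels /o/ and /e/, so it voices to [g]. → [ploabisofoogezju].
/pukukbigapekupoop/: /k/ is a voiceless stop between vowels /u/ and /u/, so it voices to [g]. /p/ is a voiceless stop between vowels /a/ and /e/, so it voices to [b]. /k/ is a voiceless stop between vowels /e/ and /u/, so it voices to [g]. /p/ is a voiceless stop between vowels /u/ and /o/, so it voices to [b]. → [pugukbigabeguboop].
/wifapobitimoutoku/: /p/ is a voiceless stop between vowels /a/ and /o/, so it voices to [b]. /t/ is a voiceless stop between vowels /i/ and /i/, so it voices to [d]. /t/ is a voiceless stop between vowels /u/ and /o/, so it voices to [d]. /k/ is a voiceless stop between vowels /o/ and /u/, so it voices to [g]. → [wifabobidimoudogu].
/paikijeetoaj/: /k/ is a voiceless stop between vowels /i/ and /i/, so it voices to [g]. /t/ is a voiceless stop between vowels /e/ and /o/, so it voices to [d]. → [paigijeedoaj].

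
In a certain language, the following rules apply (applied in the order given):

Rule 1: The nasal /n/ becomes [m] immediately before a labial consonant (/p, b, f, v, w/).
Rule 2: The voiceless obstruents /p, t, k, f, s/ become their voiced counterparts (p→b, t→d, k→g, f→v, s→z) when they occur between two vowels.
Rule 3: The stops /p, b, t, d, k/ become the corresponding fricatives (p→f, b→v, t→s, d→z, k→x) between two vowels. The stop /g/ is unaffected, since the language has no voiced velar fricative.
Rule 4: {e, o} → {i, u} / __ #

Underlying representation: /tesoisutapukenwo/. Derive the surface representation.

tezoizuzavugemwu

Rule 1 (nasal place assimilation): /n/ precedes the labial consonant /w/, so it assimilates in place to [m]. /tesoisutapukenwo/ → tesoisutapukemwo.
Rule 2 (intervocalic voicing): /s/ is a voiceless obstruent between vowels /e/ and /o/, so it voices to [z]. /s/ is a voiceless obstruent between vowels /i/ and /u/, so it voices to [z]. /t/ is a voiceless obstruent between vowels /u/ and /a/, so it voices to [d]. /p/ is a voiceless obstruent between vowels /a/ and /u/, so it voices to [b]. /k/ is a voiceless obstruent between vowels /u/ and /e/, so it voices to [g]. /tesoisutapukemwo/ → tezoizudabugemwo.
Rule 3 (intervocalic spirantization): /d/ is a stop between vowels /u/ and /a/, so it spirantizes to the fricative [z]. /b/ is a stop between vowels /a/ and /u/, so it spirantizes to the fricative [v]. /tezoizudabugemwo/ → tezoizuzavugemwo.
Rule 4 (final vowel raising): /o/ is a mid vowel in word-final position, so it raises to [u]. /tezoizuzavugemwo/ → tezoizuzavugemwu.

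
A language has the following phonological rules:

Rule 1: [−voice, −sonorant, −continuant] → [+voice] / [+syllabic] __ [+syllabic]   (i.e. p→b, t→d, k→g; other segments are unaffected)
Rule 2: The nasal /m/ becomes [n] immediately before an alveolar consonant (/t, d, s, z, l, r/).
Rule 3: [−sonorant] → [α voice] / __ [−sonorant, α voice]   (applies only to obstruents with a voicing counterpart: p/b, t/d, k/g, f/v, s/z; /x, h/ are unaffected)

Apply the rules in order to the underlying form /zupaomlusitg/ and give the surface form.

zubaonlusidg

Rule 1 (intervocalic voicing): /p/ is a voiceless stop between vowels /u/ and /a/, so it voices to [b]. /zupaomlusitg/ → zubaomlusitg.
Rule 2 (nasal place assimilation): /m/ precedes the alveolar consonant /l/, so it assimilates in place to [n]. /zubaomlusitg/ → zubaonlusitg.
Rule 3 (regressive voicing assimilation): /t/ precedes the voiced obstruent /g/, so it voices to [d] by assimilation. /zubaonlusitg/ → zubaonlusidg.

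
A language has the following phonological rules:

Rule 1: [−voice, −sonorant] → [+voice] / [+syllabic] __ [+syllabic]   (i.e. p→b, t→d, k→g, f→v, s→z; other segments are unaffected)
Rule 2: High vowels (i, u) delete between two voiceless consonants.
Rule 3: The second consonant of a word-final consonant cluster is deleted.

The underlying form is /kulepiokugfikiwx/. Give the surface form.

Rule 1 (intervocalic voicing): /p/ is a voiceless obstruent between vowels /e/ and /i/, so it voices to [b]. /k/ is a voiceless obstruent between vowels /o/ and /u/, so it voices to [g]. /k/ is a voiceless obstruent between vowels /i/ and /i/, so it voices to [g]. /kulepiokugfikiwx/ → kulebiogugfigiwx.
Rule 2 (high vowel syncope): no segment meets the environment; /kulebiogugfigiwx/ is unchanged.
Rule 3 (final cluster simplification): /x/ is the second consonant of a word-final cluster /wx/, so it deletes. /kulebiogugfigiwx/ → kulebiogugfigiw.

kulebiogugfigiw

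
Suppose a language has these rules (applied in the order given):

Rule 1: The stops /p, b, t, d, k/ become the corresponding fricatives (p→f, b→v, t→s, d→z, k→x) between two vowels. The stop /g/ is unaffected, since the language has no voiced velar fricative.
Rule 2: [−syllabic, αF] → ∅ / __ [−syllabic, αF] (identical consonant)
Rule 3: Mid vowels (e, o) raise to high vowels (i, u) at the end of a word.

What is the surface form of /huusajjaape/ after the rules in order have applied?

Rule 1 (intervocalic spirantization): /p/ is a stop between vowels /a/ and /e/, so it spirantizes to the fricative [f]. /huusajjaape/ → huusajjaafe.
Rule 2 (degemination): /jj/ is a geminate; the first /j/ deletes. /huusajjaafe/ → huusajaafe.
Rule 3 (final vowel raising): /e/ is a mid vowel in word-final position, so it raises to [i]. /huusajaafe/ → huusajaafi.

huusajaafi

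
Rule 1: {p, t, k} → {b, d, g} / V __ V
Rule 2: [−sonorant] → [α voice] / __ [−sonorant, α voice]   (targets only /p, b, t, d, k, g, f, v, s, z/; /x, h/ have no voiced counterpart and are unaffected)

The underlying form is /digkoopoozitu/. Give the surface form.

Rule 1 (intervocalic voicing): /p/ is a voiceless stop between vowels /o/ and /o/, so it voices to [b]. /t/ is a voiceless stop between vowels /i/ and /u/, so it voices to [d]. /digkoopoozitu/ → digkooboozidu.
Rule 2 (regressive voicing assimilation): /g/ precedes the voiceless obstruent /k/, so it devoices to [k] by assimilation. /digkooboozidu/ → dikkooboozidu.

dikkooboozidu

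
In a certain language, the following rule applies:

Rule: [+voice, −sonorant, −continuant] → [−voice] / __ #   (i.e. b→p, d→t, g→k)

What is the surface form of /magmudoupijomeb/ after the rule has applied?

magmudoupijomep

/b/ is a voiced stop in word-final position, so it devoices to [p].
The other instances of /g/, /d/ do not occur in the required environment and remain unchanged.
Surface form: [magmudoupijomep].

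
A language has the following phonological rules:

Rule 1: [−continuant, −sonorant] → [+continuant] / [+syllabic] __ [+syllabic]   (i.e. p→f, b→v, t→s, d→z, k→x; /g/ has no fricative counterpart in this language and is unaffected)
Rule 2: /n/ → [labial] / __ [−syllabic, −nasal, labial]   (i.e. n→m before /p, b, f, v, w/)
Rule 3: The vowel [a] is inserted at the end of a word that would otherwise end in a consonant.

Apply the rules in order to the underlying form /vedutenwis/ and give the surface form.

Rule 1 (intervocalic spirantization): /d/ is a stop between vowels /e/ and /u/, so it spirantizes to the fricative [z]. /t/ is a stop between vowels /u/ and /e/, so it spirantizes to the fricative [s]. /vedutenwis/ → vezusenwis.
Rule 2 (nasal place assimilation): /n/ precedes the labial consonant /w/, so it assimilates in place to [m]. /vezusenwis/ → vezusemwis.
Rule 3 (final a-epenthesis): the form ends in the consonant /s/, so [a] is inserted word-finally. /vezusemwis/ → vezusemwisa.

vezusemwisa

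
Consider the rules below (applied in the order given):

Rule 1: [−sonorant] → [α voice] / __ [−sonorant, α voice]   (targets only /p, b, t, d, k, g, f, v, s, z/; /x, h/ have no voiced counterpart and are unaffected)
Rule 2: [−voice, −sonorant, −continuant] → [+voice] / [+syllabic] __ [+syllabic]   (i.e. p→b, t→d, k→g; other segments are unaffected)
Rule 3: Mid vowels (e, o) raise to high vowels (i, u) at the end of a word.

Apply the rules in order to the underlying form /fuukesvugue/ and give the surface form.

fuugezvugui

Rule 1 (regressive voicing assimilation): /s/ precedes the voiced obstruent /v/, so it voices to [z] by assimilation. /fuukesvugue/ → fuukezvugue.
Rule 2 (intervocalic voicing): /k/ is a voiceless stop between vowels /u/ and /e/, so it voices to [g]. /fuukezvugue/ → fuugezvugue.
Rule 3 (final vowel raising): /e/ is a mid vowel in word-final position, so it raises to [i]. /fuugezvugue/ → fuugezvugui.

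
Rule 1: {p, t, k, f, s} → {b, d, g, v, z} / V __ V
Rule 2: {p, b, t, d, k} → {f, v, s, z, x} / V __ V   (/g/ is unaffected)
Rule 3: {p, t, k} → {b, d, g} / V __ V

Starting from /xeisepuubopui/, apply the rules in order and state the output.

Rule 1 (intervocalic voicing): /s/ is a voiceless obstruent between vowels /i/ and /e/, so it voices to [z]. /p/ is a voiceless obstruent between vowels /e/ and /u/, so it voices to [b]. /p/ is a voiceless obstruent between vowels /o/ and /u/, so it voices to [b]. /xeisepuubopui/ → xeizebuubobui.
Rule 2 (intervocalic spirantization): /b/ is a stop between vowels /e/ and /u/, so it spirantizes to the fricative [v]. /b/ is a stop between vowels /u/ and /o/, so it spirantizes to the fricative [v]. /b/ is a stop between vowels /o/ and /u/, so it spirantizes to the fricative [v]. /xeizebuubobui/ → xeizevuuvovui.
Rule 3 (intervocalic voicing): no segment meets the environment; /xeizevuuvovui/ is unchanged.

xeizevuuvovui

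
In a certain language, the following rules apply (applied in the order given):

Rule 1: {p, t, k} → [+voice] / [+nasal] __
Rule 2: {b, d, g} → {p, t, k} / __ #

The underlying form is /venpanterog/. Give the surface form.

venbanderok

Rule 1 (post-nasal voicing): /p/ is a voiceless stop immediately after the nasal /n/, so it voices to [b]. /t/ is a voiceless stop immediately after the nasal /n/, so it voices to [d]. /venpanterog/ → venbanderog.
Rule 2 (final devoicing): /g/ is a voiced stop in word-final position, so it devoices to [k]. /venbanderog/ → venbanderok.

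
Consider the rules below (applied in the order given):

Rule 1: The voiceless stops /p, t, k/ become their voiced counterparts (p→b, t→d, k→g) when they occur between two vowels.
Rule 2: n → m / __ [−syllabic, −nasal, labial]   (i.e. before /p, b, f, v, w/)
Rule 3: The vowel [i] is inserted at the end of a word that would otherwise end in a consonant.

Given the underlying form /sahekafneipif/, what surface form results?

Rule 1 (intervocalic voicing): /k/ is a voiceless stop between vowels /e/ and /a/, so it voices to [g]. /p/ is a voiceless stop between vowels /i/ and /i/, so it voices to [b]. /sahekafneipif/ → sahegafneibif.
Rule 2 (nasal place assimilation): no segment meets the environment; /sahegafneibif/ is unchanged.
Rule 3 (final i-epenthesis): the form ends in the consonant /f/, so [i] is inserted word-finally. /sahegafneibif/ → sahegafneibifi.

sahegafneibifi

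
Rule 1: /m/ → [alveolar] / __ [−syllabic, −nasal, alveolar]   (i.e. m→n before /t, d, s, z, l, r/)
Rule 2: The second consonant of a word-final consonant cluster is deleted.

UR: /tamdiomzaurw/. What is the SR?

Rule 1 (nasal place assimilation): /m/ precedes the alveolar consonant /d/, so it assimilates in place to [n]. /m/ precedes the alveolar consonant /z/, so it assimilates in place to [n]. /tamdiomzaurw/ → tandionzaurw.
Rule 2 (final cluster simplification): /w/ is the second consonant of a word-final cluster /rw/, so it deletes. /tandionzaurw/ → tandionzaur.

tandionzaur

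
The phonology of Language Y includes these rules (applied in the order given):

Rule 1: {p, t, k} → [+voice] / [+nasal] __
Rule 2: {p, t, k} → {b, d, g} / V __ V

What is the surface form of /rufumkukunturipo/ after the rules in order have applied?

rufumgugunduribo

Rule 1 (post-nasal voicing): /k/ is a voiceless stop immediately after the nasal /m/, so it voices to [g]. /t/ is a voiceless stop immediately after the nasal /n/, so it voices to [d]. /rufumkukunturipo/ → rufumgukunduripo.
Rule 2 (intervocalic voicing): /k/ is a voiceless stop between vowels /u/ and /u/, so it voices to [g]. /p/ is a voiceless stop between vowels /i/ and /o/, so it voices to [b]. /rufumgukunduripo/ → rufumgugunduribo.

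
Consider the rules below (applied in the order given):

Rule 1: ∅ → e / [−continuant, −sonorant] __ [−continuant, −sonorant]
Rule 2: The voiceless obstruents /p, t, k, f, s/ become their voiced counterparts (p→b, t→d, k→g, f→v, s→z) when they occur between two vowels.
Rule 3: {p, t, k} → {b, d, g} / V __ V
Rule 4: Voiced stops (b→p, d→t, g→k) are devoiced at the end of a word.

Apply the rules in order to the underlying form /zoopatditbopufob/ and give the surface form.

zoobadedidebobuvop

Rule 1 (stop-cluster e-epenthesis): /t/ and /d/ form a stop–stop cluster, so [e] is inserted between them. /t/ and /b/ form a stop–stop cluster, so [e] is inserted between them. /zoopatditbopufob/ → zoopateditebopufob.
Rule 2 (intervocalic voicing): /p/ is a voiceless obstruent between vowels /o/ and /a/, so it voices to [b]. /t/ is a voiceless obstruent between vowels /a/ and /e/, so it voices to [d]. /t/ is a voiceless obstruent between vowels /i/ and /e/, so it voices to [d]. /p/ is a voiceless obstruent between vowels /o/ and /u/, so it voices to [b]. /f/ is a voiceless obstruent between vowels /u/ and /o/, so it voices to [v]. /zoopateditebopufob/ → zoobadedidebobuvob.
Rule 3 (intervocalic voicing): no segment meets the environment; /zoobadedidebobuvob/ is unchanged.
Rule 4 (final devoicing): /b/ is a voiced stop in word-final position, so it devoices to [p]. /zoobadedidebobuvob/ → zoobadedidebobuvop.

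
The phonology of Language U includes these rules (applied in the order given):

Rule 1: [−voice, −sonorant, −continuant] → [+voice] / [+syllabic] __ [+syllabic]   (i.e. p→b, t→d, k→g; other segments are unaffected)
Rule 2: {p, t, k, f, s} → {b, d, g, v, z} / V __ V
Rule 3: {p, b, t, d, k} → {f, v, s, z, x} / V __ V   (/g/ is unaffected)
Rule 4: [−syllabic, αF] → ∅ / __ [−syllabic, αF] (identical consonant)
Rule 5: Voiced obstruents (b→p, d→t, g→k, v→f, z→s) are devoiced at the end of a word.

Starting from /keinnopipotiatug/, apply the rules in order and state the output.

Rule 1 (intervocalic voicing): /p/ is a voiceless stop between vowels /o/ and /i/, so it voices to [b]. /p/ is a voiceless stop between vowels /i/ and /o/, so it voices to [b]. /t/ is a voiceless stop between vowels /o/ and /i/, so it voices to [d]. /t/ is a voiceless stop between vowels /a/ and /u/, so it voices to [d]. /keinnopipotiatug/ → keinnobibodiadug.
Rule 2 (intervocalic voicing): no segment meets the environment; /keinnobibodiadug/ is unchanged.
Rule 3 (intervocalic spirantization): /b/ is a stop between vowels /o/ and /i/, so it spirantizes to the fricative [v]. /b/ is a stop between vowels /i/ and /o/, so it spirantizes to the fricative [v]. /d/ is a stop between vowels /o/ and /i/, so it spirantizes to the fricative [z]. /d/ is a stop between vowels /a/ and /u/, so it spirantizes to the fricative [z]. /keinnobibodiadug/ → keinnovivoziazug.
Rule 4 (degemination): /nn/ is a geminate; the first /n/ deletes. /keinnovivoziazug/ → keinovivoziazug.
Rule 5 (final devoicing): /g/ is a voiced obstruent in word-final position, so it devoices to [k]. /keinovivoziazug/ → keinovivoziazuk.

keinovivoziazuk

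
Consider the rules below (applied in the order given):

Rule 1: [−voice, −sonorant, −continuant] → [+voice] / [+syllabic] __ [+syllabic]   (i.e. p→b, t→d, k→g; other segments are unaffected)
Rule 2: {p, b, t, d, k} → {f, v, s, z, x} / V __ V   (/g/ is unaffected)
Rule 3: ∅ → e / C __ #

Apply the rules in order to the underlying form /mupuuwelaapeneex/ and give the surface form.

Rule 1 (intervocalic voicing): /p/ is a voiceless stop between vowels /u/ and /u/, so it voices to [b]. /p/ is a voiceless stop between vowels /a/ and /e/, so it voices to [b]. /mupuuwelaapeneex/ → mubuuwelaabeneex.
Rule 2 (intervocalic spirantization): /b/ is a stop between vowels /u/ and /u/, so it spirantizes to the fricative [v]. /b/ is a stop between vowels /a/ and /e/, so it spirantizes to the fricative [v]. /mubuuwelaabeneex/ → muvuuwelaaveneex.
Rule 3 (final e-epenthesis): the form ends in the consonant /x/, so [e] is inserted word-finally. /muvuuwelaaveneex/ → muvuuwelaaveneexe.

muvuuwelaaveneexe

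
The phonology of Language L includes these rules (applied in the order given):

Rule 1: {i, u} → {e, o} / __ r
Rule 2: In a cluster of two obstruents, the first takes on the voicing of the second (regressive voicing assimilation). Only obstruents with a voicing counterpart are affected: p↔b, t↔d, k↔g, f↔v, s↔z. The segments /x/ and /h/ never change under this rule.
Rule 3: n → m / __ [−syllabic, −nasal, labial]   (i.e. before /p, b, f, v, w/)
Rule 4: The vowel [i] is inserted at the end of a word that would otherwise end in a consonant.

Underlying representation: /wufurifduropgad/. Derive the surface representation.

Rule 1 (pre-rhotic lowering): /u/ is a high vowel immediately before /r/, so it lowers to [o]. /u/ is a high vowel immediately before /r/, so it lowers to [o]. /wufurifduropgad/ → wuforifdoropgad.
Rule 2 (regressive voicing assimilation): /f/ precedes the voiced obstruent /d/, so it voices to [v] by assimilation. /p/ precedes the voiced obstruent /g/, so it voices to [b] by assimilation. /wuforifdoropgad/ → wuforivdorobgad.
Rule 3 (nasal place assimilation): no segment meets the environment; /wuforivdorobgad/ is unchanged.
Rule 4 (final i-epenthesis): the form ends in the consonant /d/, so [i] is inserted word-finally. /wuforivdorobgad/ → wuforivdorobgadi.

wuforivdorobgadi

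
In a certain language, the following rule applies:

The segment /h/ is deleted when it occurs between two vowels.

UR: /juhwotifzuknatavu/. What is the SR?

No segment of /juhwotifzuknatavu/ meets the structural description of the rule, so the form surfaces unchanged.

juhwotifzuknatavu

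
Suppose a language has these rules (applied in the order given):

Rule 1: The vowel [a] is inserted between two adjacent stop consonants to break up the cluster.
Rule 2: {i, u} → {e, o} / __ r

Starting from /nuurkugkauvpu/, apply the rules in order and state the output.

Rule 1 (stop-cluster a-epenthesis): /g/ and /k/ form a stop–stop cluster, so [a] is inserted between them. /nuurkugkauvpu/ → nuurkugakauvpu.
Rule 2 (pre-rhotic lowering): /u/ is a high vowel immediately before /r/, so it lowers to [o]. /nuurkugakauvpu/ → nuorkugakauvpu.

nuorkugakauvpu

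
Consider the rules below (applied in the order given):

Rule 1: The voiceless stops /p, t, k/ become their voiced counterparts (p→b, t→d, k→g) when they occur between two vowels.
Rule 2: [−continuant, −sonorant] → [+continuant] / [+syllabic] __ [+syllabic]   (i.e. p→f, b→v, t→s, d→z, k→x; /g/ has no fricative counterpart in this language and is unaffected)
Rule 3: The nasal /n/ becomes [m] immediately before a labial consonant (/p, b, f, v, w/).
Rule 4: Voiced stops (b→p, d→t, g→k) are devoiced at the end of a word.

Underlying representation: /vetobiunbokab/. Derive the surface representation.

vezoviumbogap

Rule 1 (intervocalic voicing): /t/ is a voiceless stop between vowels /e/ and /o/, so it voices to [d]. /k/ is a voiceless stop between vowels /o/ and /a/, so it voices to [g]. /vetobiunbokab/ → vedobiunbogab.
Rule 2 (intervocalic spirantization): /d/ is a stop between vowels /e/ and /o/, so it spirantizes to the fricative [z]. /b/ is a stop between vowels /o/ and /i/, so it spirantizes to the fricative [v]. /vedobiunbogab/ → vezoviunbogab.
Rule 3 (nasal place assimilation): /n/ precedes the labial consonant /b/, so it assimilates in place to [m]. /vezoviunbogab/ → vezoviumbogab.
Rule 4 (final devoicing): /b/ is a voiced stop in word-final position, so it devoices to [p]. /vezoviumbogab/ → vezoviumbogap.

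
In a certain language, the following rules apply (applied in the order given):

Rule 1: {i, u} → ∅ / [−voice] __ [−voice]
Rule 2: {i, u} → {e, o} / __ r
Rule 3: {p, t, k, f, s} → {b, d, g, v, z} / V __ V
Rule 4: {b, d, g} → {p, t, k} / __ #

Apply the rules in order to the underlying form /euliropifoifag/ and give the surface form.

euleropfoivak

Rule 1 (high vowel syncope): /i/ is a high vowel flanked by voiceless consonants /p/ and /f/, so it deletes. /euliropifoifag/ → euliropfoifag.
Rule 2 (pre-rhotic lowering): /i/ is a high vowel immediately before /r/, so it lowers to [e]. /euliropfoifag/ → euleropfoifag.
Rule 3 (intervocalic voicing): /f/ is a voiceless obstruent between vowels /i/ and /a/, so it voices to [v]. /euleropfoifag/ → euleropfoivag.
Rule 4 (final devoicing): /g/ is a voiced stop in word-final position, so it devoices to [k]. /euleropfoivag/ → euleropfoivak.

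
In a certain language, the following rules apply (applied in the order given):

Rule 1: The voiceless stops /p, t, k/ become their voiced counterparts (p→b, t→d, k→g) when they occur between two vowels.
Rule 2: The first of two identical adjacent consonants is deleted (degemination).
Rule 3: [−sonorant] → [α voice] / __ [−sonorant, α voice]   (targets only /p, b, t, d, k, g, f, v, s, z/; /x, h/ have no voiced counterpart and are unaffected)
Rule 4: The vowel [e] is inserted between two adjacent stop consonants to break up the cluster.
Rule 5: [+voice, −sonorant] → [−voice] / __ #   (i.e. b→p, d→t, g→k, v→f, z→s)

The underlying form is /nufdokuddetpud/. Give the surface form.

Rule 1 (intervocalic voicing): /k/ is a voiceless stop between vowels /o/ and /u/, so it voices to [g]. /nufdokuddetpud/ → nufdoguddetpud.
Rule 2 (degemination): /dd/ is a geminate; the first /d/ deletes. /nufdoguddetpud/ → nufdogudetpud.
Rule 3 (regressive voicing assimilation): /f/ precedes the voiced obstruent /d/, so it voices to [v] by assimilation. /nufdogudetpud/ → nuvdogudetpud.
Rule 4 (stop-cluster e-epenthesis): /t/ and /p/ form a stop–stop cluster, so [e] is inserted between them. /nuvdogudetpud/ → nuvdogudetepud.
Rule 5 (final devoicing): /d/ is a voiced obstruent in word-final position, so it devoices to [t]. /nuvdogudetepud/ → nuvdogudeteput.

nuvdogudeteput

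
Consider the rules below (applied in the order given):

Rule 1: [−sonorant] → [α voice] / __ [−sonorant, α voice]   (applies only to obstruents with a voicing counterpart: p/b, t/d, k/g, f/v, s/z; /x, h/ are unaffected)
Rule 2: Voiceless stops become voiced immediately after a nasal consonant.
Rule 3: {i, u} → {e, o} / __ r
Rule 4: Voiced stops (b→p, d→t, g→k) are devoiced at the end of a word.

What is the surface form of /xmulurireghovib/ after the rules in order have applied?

Rule 1 (regressive voicing assimilation): /g/ precedes the voiceless obstruent /h/, so it devoices to [k] by assimilation. /xmulurireghovib/ → xmulurirekhovib.
Rule 2 (post-nasal voicing): no segment meets the environment; /xmulurirekhovib/ is unchanged.
Rule 3 (pre-rhotic lowering): /u/ is a high vowel immediately before /r/, so it lowers to [o]. /i/ is a high vowel immediately before /r/, so it lowers to [e]. /xmulurirekhovib/ → xmulorerekhovib.
Rule 4 (final devoicing): /b/ is a voiced stop in word-final position, so it devoices to [p]. /xmulorerekhovib/ → xmulorerekhovip.

xmulorerekhovip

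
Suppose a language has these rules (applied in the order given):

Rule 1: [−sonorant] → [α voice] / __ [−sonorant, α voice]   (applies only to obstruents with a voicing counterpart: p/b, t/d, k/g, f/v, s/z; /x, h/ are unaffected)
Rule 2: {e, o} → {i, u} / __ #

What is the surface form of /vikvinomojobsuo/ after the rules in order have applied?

vigvinomojopsuu

Rule 1 (regressive voicing assimilation): /k/ precedes the voiced obstruent /v/, so it voices to [g] by assimilation. /b/ precedes the voiceless obstruent /s/, so it devoices to [p] by assimilation. /vikvinomojobsuo/ → vigvinomojopsuo.
Rule 2 (final vowel raising): /o/ is a mid vowel in word-final position, so it raises to [u]. /vigvinomojopsuo/ → vigvinomojopsuu.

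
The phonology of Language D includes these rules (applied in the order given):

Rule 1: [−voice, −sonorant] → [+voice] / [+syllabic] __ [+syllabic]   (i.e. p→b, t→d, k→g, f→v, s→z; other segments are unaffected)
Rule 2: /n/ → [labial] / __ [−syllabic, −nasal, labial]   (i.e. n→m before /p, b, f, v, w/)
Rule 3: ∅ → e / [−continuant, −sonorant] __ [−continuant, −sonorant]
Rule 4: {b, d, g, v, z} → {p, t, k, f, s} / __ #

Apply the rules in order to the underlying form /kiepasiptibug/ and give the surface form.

Rule 1 (intervocalic voicing): /p/ is a voiceless obstruent between vowels /e/ and /a/, so it voices to [b]. /s/ is a voiceless obstruent between vowels /a/ and /i/, so it voices to [z]. /kiepasiptibug/ → kiebaziptibug.
Rule 2 (nasal place assimilation): no segment meets the environment; /kiebaziptibug/ is unchanged.
Rule 3 (stop-cluster e-epenthesis): /p/ and /t/ form a stop–stop cluster, so [e] is inserted between them. /kiebaziptibug/ → kiebazipetibug.
Rule 4 (final devoicing): /g/ is a voiced obstruent in word-final position, so it devoices to [k]. /kiebazipetibug/ → kiebazipetibuk.

kiebazipetibuk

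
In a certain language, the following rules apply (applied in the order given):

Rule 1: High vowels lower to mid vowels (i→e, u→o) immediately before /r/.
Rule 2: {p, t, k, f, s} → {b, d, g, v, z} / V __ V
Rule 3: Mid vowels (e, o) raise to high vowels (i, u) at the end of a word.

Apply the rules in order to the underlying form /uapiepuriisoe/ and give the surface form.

uabieboriizoi

Rule 1 (pre-rhotic lowering): /u/ is a high vowel immediately before /r/, so it lowers to [o]. /uapiepuriisoe/ → uapieporiisoe.
Rule 2 (intervocalic voicing): /p/ is a voiceless obstruent between vowels /a/ and /i/, so it voices to [b]. /p/ is a voiceless obstruent between vowels /e/ and /o/, so it voices to [b]. /s/ is a voiceless obstruent between vowels /i/ and /o/, so it voices to [z]. /uapieporiisoe/ → uabieboriizoe.
Rule 3 (final vowel raising): /e/ is a mid vowel in word-final position, so it raises to [i]. /uabieboriizoe/ → uabieboriizoi.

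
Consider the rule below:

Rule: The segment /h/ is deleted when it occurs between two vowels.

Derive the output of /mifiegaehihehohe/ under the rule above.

mifiegaeieoe

/h/ occurs between vowels /e/ and /i/, so it deletes.
/h/ occurs between vowels /i/ and /e/, so it deletes.
/h/ occurs between vowels /e/ and /o/, so it deletes.
/h/ occurs between vowels /o/ and /e/, so it deletes.
Surface form: [mifiegaeieoe].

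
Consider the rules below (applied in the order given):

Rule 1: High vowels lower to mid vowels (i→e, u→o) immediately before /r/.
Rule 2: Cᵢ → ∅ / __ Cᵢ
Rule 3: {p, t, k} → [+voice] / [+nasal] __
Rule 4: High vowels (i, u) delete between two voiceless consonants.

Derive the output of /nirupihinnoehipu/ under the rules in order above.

Rule 1 (pre-rhotic lowering): /i/ is a high vowel immediately before /r/, so it lowers to [e]. /nirupihinnoehipu/ → nerupihinnoehipu.
Rule 2 (degemination): /nn/ is a geminate; the first /n/ deletes. /nerupihinnoehipu/ → nerupihinoehipu.
Rule 3 (post-nasal voicing): no segment meets the environment; /nerupihinoehipu/ is unchanged.
Rule 4 (high vowel syncope): /i/ is a high vowel flanked by voiceless consonants /p/ and /h/, so it deletes. /i/ is a high vowel flanked by voiceless consonants /h/ and /p/, so it deletes. /nerupihinoehipu/ → neruphinoehpu.

neruphinoehpu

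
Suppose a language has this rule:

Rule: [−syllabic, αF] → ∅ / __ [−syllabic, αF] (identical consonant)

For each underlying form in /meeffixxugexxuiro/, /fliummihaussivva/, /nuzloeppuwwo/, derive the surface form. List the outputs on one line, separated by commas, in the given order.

meefixugexuiro, fliumihausiva, nuzloepuwo

/meeffixxugexxuiro/: /ff/ is a geminate; the first /f/ deletes. /xx/ is a geminate; the first /x/ deletes. /xx/ is a geminate; the first /x/ deletes. → [meefixugexuiro].
/fliummihaussivva/: /mm/ is a geminate; the first /m/ deletes. /ss/ is a geminate; the first /s/ deletes. /vv/ is a geminate; the first /v/ deletes. → [fliumihausiva].
/nuzloeppuwwo/: /pp/ is a geminate; the first /p/ deletes. /ww/ is a geminate; the first /w/ deletes. → [nuzloepuwo].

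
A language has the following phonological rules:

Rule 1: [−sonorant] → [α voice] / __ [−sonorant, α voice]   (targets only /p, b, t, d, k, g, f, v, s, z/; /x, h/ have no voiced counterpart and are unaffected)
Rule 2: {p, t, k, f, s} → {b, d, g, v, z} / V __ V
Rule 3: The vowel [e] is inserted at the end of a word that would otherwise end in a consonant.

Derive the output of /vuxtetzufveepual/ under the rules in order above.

vuxtedzuvveebuale

Rule 1 (regressive voicing assimilation): /t/ precedes the voiced obstruent /z/, so it voices to [d] by assimilation. /f/ precedes the voiced obstruent /v/, so it voices to [v] by assimilation. /vuxtetzufveepual/ → vuxtedzuvveepual.
Rule 2 (intervocalic voicing): /p/ is a voiceless obstruent between vowels /e/ and /u/, so it voices to [b]. /vuxtedzuvveepual/ → vuxtedzuvveebual.
Rule 3 (final e-epenthesis): the form ends in the consonant /l/, so [e] is inserted word-finally. /vuxtedzuvveebual/ → vuxtedzuvveebuale.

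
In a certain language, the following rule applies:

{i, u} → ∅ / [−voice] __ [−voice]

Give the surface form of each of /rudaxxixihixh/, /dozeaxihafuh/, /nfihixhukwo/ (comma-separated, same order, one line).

rudaxxxhxh, dozeaxhafh, nfhxhkwo

/rudaxxixihixh/: /i/ is a high vowel flanked by voiceless consonants /x/ and /x/, so it deletes. /i/ is a high vowel flanked by voiceless consonants /x/ and /h/, so it deletes. /i/ is a high vowel flanked by voiceless consonants /h/ and /x/, so it deletes. → [rudaxxxhxh].
/dozeaxihafuh/: /i/ is a high vowel flanked by voiceless consonants /x/ and /h/, so it deletes. /u/ is a high vowel flanked by voiceless consonants /f/ and /h/, so it deletes. → [dozeaxhafh].
/nfihixhukwo/: /i/ is a high vowel flanked by voiceless consonants /f/ and /h/, so it deletes. /i/ is a high vowel flanked by voiceless consonants /h/ and /x/, so it deletes. /u/ is a high vowel flanked by voiceless consonants /h/ and /k/, so it deletes. → [nfhxhkwo].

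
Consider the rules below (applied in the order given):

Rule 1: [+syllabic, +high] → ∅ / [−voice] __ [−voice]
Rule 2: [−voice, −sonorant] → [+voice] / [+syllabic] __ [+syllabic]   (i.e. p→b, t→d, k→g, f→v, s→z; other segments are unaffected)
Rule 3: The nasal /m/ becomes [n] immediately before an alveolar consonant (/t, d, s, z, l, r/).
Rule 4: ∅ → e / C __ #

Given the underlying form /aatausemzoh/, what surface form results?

aadauzenzohe

Rule 1 (high vowel syncope): no segment meets the environment; /aatausemzoh/ is unchanged.
Rule 2 (intervocalic voicing): /t/ is a voiceless obstruent between vowels /a/ and /a/, so it voices to [d]. /s/ is a voiceless obstruent between vowels /u/ and /e/, so it voices to [z]. /aatausemzoh/ → aadauzemzoh.
Rule 3 (nasal place assimilation): /m/ precedes the alveolar consonant /z/, so it assimilates in place to [n]. /aadauzemzoh/ → aadauzenzoh.
Rule 4 (final e-epenthesis): the form ends in the consonant /h/, so [e] is inserted word-finally. /aadauzenzoh/ → aadauzenzohe.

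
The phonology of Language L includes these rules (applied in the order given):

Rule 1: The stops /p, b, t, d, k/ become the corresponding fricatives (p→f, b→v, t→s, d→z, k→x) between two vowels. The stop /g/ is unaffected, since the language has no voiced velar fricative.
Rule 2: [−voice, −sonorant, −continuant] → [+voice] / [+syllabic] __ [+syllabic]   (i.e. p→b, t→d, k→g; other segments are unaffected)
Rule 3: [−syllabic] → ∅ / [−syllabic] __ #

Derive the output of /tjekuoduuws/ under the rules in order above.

tjexuozuuw

Rule 1 (intervocalic spirantization): /k/ is a stop between vowels /e/ and /u/, so it spirantizes to the fricative [x]. /d/ is a stop between vowels /o/ and /u/, so it spirantizes to the fricative [z]. /tjekuoduuws/ → tjexuozuuws.
Rule 2 (intervocalic voicing): no segment meets the environment; /tjexuozuuws/ is unchanged.
Rule 3 (final cluster simplification): /s/ is the second consonant of a word-final cluster /ws/, so it deletes. /tjexuozuuws/ → tjexuozuuw.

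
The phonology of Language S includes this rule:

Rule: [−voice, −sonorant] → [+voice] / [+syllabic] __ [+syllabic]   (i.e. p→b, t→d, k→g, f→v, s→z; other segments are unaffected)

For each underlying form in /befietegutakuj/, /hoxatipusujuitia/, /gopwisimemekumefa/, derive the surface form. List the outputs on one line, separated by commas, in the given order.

beviedegudaguj, hoxadibuzujuidia, gopwizimemegumeva

/befietegutakuj/: /f/ is a voiceless obstruent between vowels /e/ and /i/, so it voices to [v]. /t/ is a voiceless obstruent between vowels /e/ and /e/, so it voices to [d]. /t/ is a voiceless obstruent between vowels /u/ and /a/, so it voices to [d]. /k/ is a voiceless obstruent between vowels /a/ and /u/, so it voices to [g]. → [beviedegudaguj].
/hoxatipusujuitia/: /t/ is a voiceless obstruent between vowels /a/ and /i/, so it voices to [d]. /p/ is a voiceless obstruent between vowels /i/ and /u/, so it voices to [b]. /s/ is a voiceless obstruent between vowels /u/ and /u/, so it voices to [z]. /t/ is a voiceless obstruent between vowels /i/ and /i/, so it voices to [d]. → [hoxadibuzujuidia].
/gopwisimemekumefa/: /s/ is a voiceless obstruent between vowels /i/ and /i/, so it voices to [z]. /k/ is a voiceless obstruent between vowels /e/ and /u/, so it voices to [g]. /f/ is a voiceless obstruent between vowels /e/ and /a/, so it voices to [v]. → [gopwizimemegumeva].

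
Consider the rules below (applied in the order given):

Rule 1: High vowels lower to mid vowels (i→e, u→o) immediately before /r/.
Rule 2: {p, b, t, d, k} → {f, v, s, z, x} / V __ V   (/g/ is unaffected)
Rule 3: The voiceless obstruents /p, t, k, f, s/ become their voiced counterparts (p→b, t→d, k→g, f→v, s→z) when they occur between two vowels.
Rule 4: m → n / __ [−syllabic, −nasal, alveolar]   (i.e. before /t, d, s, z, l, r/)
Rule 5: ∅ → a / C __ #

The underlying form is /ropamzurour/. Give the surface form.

Rule 1 (pre-rhotic lowering): /u/ is a high vowel immediately before /r/, so it lowers to [o]. /u/ is a high vowel immediately before /r/, so it lowers to [o]. /ropamzurour/ → ropamzoroor.
Rule 2 (intervocalic spirantization): /p/ is a stop between vowels /o/ and /a/, so it spirantizes to the fricative [f]. /ropamzoroor/ → rofamzoroor.
Rule 3 (intervocalic voicing): /f/ is a voiceless obstruent between vowels /o/ and /a/, so it voices to [v]. /rofamzoroor/ → rovamzoroor.
Rule 4 (nasal place assimilation): /m/ precedes the alveolar consonant /z/, so it assimilates in place to [n]. /rovamzoroor/ → rovanzoroor.
Rule 5 (final a-epenthesis): the form ends in the consonant /r/, so [a] is inserted word-finally. /rovanzoroor/ → rovanzoroora.

rovanzoroora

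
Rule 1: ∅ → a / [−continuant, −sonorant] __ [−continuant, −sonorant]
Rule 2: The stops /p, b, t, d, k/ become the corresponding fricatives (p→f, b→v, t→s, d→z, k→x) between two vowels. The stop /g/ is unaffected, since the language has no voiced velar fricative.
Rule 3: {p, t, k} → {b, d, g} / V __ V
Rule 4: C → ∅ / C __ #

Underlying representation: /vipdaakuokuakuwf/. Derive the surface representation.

Rule 1 (stop-cluster a-epenthesis): /p/ and /d/ form a stop–stop cluster, so [a] is inserted between them. /vipdaakuokuakuwf/ → vipadaakuokuakuwf.
Rule 2 (intervocalic spirantization): /p/ is a stop between vowels /i/ and /a/, so it spirantizes to the fricative [f]. /d/ is a stop between vowels /a/ and /a/, so it spirantizes to the fricative [z]. /k/ is a stop between vowels /a/ and /u/, so it spirantizes to the fricative [x]. /k/ is a stop between vowels /o/ and /u/, so it spirantizes to the fricative [x]. /k/ is a stop between vowels /a/ and /u/, so it spirantizes to the fricative [x]. /vipadaakuokuakuwf/ → vifazaaxuoxuaxuwf.
Rule 3 (intervocalic voicing): no segment meets the environment; /vifazaaxuoxuaxuwf/ is unchanged.
Rule 4 (final cluster simplification): /f/ is the second consonant of a word-final cluster /wf/, so it deletes. /vifazaaxuoxuaxuwf/ → vifazaaxuoxuaxuw.

vifazaaxuoxuaxuw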